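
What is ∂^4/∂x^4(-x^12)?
- 11880 x^{8}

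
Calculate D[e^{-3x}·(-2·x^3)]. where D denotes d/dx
6 x^{2} \left(x - 1\right) e^{- 3 x}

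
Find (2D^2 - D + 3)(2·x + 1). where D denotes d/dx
6 x + 1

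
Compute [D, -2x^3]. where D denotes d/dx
- 6 x^{2}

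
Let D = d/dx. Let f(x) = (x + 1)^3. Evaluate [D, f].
3 \left(x + 1\right)^{2}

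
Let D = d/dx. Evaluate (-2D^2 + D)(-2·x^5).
10 x^{3} \left(8 - x\right)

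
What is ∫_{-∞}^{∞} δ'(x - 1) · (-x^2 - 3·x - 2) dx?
5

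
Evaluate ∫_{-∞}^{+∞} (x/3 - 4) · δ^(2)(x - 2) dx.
0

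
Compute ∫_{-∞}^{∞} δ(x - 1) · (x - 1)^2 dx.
0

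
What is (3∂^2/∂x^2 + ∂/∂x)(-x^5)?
5 x^{3} \left(- x - 12\right)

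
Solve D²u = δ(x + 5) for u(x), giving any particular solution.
\frac{|x + 5|}{2}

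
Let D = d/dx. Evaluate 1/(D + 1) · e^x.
\frac{e^{x}}{2}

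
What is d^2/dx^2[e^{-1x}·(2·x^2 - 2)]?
2 \left(x^{2} - 4 x + 1\right) e^{- x}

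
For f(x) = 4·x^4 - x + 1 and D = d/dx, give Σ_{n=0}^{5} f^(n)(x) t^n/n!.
4 t^{4} + 16 t^{3} x + 24 t^{2} x^{2} + t \left(16 x^{3} - 1\right) + 4 x^{4} - x + 1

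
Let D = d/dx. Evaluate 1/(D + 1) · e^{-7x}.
- \frac{e^{- 7 x}}{6}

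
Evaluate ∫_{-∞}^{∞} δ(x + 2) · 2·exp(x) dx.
\frac{2}{e^{2}}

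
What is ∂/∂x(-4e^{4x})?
- 16 e^{4 x}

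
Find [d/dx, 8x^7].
56 x^{6}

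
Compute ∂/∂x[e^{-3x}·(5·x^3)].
15 x^{2} \left(1 - x\right) e^{- 3 x}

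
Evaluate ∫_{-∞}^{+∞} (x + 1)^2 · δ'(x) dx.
-2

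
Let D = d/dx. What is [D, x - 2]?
1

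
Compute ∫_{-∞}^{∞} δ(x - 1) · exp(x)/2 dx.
\frac{e}{2}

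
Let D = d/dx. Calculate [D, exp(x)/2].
\frac{e^{x}}{2}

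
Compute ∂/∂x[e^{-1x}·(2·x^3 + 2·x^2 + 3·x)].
\left(- 2 x^{3} + 4 x^{2} + x + 3\right) e^{- x}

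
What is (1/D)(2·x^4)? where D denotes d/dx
\frac{2 x^{5}}{5}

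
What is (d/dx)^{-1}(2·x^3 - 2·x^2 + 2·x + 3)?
\frac{x^{4}}{2} - \frac{2 x^{3}}{3} + x^{2} + 3 x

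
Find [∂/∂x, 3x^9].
27 x^{8}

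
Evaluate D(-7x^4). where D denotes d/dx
- 28 x^{3}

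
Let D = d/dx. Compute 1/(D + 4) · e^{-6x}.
- \frac{e^{- 6 x}}{2}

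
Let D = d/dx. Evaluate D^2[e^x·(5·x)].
5 \left(x + 2\right) e^{x}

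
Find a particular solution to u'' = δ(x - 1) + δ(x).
\frac{|x - 1|}{2} + \frac{|x|}{2}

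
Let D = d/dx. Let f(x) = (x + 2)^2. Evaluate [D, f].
2 x + 4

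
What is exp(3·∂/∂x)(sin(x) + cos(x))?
\sqrt{2} \sin{\left(x + \frac{\pi}{4} + 3 \right)}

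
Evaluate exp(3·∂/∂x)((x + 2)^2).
x^{2} + 10 x + 25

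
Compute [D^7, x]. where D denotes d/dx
7D^{6}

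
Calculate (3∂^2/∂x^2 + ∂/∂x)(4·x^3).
12 x \left(x + 6\right)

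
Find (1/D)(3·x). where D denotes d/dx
\frac{3 x^{2}}{2}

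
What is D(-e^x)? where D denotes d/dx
- e^{x}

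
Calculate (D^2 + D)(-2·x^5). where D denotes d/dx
10 x^{3} \left(- x - 4\right)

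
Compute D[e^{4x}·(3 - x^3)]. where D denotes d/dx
\left(- 4 x^{3} - 3 x^{2} + 12\right) e^{4 x}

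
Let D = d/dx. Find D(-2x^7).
- 14 x^{6}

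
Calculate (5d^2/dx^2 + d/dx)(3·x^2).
6 x + 30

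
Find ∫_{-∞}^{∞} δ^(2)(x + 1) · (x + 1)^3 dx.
0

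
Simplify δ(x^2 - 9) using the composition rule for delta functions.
\frac{\delta(x + 3) + \delta(x - 3)}{6}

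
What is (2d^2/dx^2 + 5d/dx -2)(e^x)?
5 e^{x}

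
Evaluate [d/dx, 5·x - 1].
5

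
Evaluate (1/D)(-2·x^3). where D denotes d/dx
- \frac{x^{4}}{2}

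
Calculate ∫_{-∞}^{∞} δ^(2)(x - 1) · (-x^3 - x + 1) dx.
-6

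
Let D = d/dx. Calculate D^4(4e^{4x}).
1024 e^{4 x}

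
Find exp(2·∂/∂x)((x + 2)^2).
x^{2} + 8 x + 16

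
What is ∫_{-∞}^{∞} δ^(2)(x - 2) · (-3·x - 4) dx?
0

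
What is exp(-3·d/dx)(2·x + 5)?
2 x - 1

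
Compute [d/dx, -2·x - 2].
-2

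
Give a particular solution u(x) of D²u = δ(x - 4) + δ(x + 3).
\frac{|x - 4|}{2} + \frac{|x + 3|}{2}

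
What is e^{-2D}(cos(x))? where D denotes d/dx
\cos{\left(x - 2 \right)}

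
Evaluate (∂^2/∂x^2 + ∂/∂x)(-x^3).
3 x \left(- x - 2\right)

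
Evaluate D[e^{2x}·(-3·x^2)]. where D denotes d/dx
6 x \left(- x - 1\right) e^{2 x}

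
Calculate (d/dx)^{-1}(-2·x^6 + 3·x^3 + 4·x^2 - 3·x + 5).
- \frac{2 x^{7}}{7} + \frac{3 x^{4}}{4} + \frac{4 x^{3}}{3} - \frac{3 x^{2}}{2} + 5 x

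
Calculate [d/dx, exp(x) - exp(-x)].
2 \cosh{\left(x \right)}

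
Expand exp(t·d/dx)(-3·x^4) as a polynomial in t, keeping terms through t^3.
3 x \left(- 4 t^{3} - 6 t^{2} x - 4 t x^{2} - x^{3}\right)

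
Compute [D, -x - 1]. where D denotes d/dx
-1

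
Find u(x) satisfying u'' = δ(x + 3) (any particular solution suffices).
\frac{|x + 3|}{2}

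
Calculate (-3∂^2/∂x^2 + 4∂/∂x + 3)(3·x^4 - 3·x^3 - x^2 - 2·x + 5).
9 x^{4} + 39 x^{3} - 147 x^{2} + 40 x + 13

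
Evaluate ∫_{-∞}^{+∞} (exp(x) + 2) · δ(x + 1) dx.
e^{-1} + 2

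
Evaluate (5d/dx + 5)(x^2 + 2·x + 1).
5 x^{2} + 20 x + 15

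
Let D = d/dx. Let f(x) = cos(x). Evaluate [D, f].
- \sin{\left(x \right)}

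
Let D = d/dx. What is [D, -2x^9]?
- 18 x^{8}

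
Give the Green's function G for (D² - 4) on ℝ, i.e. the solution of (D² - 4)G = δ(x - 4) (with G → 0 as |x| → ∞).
-\frac{e^{-2|x - 4|}}{4}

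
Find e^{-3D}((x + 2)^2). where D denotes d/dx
x^{2} - 2 x + 1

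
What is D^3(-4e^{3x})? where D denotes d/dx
- 108 e^{3 x}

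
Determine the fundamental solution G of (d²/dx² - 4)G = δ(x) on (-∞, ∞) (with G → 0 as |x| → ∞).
-\frac{e^{-2|x|}}{4}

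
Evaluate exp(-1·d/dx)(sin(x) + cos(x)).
\sqrt{2} \cos{\left(- x + \frac{\pi}{4} + 1 \right)}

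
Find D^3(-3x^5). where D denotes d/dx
- 180 x^{2}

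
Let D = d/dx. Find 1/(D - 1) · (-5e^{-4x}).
e^{- 4 x}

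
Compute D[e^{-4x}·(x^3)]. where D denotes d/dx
x^{2} \left(3 - 4 x\right) e^{- 4 x}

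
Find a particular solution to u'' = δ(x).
\frac{|x|}{2}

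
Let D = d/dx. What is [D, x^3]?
3 x^{2}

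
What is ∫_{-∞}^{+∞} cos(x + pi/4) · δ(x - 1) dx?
\cos{\left(\frac{\pi}{4} + 1 \right)}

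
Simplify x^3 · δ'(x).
0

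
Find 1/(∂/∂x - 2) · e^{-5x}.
- \frac{e^{- 5 x}}{7}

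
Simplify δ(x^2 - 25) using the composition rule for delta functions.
\frac{\delta(x + 5) + \delta(x - 5)}{10}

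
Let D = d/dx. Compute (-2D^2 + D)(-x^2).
4 - 2 x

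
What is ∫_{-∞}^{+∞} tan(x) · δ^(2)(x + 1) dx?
- 2 \tan^{3}{\left(1 \right)} - 2 \tan{\left(1 \right)}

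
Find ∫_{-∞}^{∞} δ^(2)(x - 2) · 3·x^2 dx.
6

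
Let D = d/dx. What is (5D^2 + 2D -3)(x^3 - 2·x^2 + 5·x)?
- 3 x^{3} + 12 x^{2} + 7 x - 10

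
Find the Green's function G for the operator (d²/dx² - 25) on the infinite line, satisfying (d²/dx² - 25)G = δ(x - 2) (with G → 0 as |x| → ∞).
-\frac{e^{-5|x - 2|}}{10}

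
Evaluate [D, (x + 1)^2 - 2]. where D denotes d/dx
2 x + 2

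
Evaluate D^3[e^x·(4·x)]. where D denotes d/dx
4 \left(x + 3\right) e^{x}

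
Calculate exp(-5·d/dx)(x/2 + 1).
\frac{x}{2} - \frac{3}{2}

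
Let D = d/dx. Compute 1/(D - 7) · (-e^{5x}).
\frac{e^{5 x}}{2}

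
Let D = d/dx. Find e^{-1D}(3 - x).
4 - x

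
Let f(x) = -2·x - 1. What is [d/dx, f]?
-2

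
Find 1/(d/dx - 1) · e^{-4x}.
- \frac{e^{- 4 x}}{5}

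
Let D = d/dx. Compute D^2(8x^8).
448 x^{6}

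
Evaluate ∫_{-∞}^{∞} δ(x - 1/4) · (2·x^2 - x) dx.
- \frac{1}{8}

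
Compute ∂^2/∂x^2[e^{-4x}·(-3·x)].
24 \left(1 - 2 x\right) e^{- 4 x}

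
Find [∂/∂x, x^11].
11 x^{10}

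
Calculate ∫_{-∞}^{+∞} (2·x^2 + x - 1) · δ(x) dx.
-1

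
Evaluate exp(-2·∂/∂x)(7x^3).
7 x^{3} - 42 x^{2} + 84 x - 56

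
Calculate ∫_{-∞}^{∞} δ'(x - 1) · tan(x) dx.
- \tan^{2}{\left(1 \right)} - 1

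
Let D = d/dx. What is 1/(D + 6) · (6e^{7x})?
\frac{6 e^{7 x}}{13}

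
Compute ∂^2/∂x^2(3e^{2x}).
12 e^{2 x}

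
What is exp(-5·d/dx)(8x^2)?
8 x^{2} - 80 x + 200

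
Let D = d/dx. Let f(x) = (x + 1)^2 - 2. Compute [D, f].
2 x + 2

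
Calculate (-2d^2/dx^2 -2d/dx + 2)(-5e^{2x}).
50 e^{2 x}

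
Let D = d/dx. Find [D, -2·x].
-2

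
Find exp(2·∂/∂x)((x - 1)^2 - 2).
x^{2} + 2 x - 1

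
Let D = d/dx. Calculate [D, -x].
-1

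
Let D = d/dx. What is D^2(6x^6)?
180 x^{4}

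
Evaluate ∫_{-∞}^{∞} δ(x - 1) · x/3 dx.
\frac{1}{3}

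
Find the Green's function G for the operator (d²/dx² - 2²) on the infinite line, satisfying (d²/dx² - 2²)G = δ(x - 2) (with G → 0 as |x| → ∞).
-\frac{e^{-2|x - 2|}}{4}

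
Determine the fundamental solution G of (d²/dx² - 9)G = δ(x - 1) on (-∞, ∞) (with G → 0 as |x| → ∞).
-\frac{e^{-3|x - 1|}}{6}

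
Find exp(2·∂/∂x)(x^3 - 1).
x^{3} + 6 x^{2} + 12 x + 7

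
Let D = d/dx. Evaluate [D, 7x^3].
21 x^{2}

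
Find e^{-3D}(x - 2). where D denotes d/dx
x - 5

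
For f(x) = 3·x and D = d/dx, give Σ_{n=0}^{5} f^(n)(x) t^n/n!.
3 t + 3 x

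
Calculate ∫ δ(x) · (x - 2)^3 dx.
-8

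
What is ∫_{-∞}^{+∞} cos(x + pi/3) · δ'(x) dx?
\frac{\sqrt{3}}{2}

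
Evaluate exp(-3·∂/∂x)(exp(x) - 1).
e^{x - 3} - 1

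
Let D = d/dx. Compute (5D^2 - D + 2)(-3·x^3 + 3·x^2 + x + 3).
- 6 x^{3} + 15 x^{2} - 94 x + 35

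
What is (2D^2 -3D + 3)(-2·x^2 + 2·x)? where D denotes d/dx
- 6 x^{2} + 18 x - 14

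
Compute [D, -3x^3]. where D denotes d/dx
- 9 x^{2}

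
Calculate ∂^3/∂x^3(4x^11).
3960 x^{8}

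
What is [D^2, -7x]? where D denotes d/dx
-14D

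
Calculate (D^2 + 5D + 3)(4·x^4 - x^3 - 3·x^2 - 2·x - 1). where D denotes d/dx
12 x^{4} + 77 x^{3} + 24 x^{2} - 42 x - 19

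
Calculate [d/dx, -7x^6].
- 42 x^{5}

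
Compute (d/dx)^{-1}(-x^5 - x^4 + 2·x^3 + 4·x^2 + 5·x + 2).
- \frac{x^{6}}{6} - \frac{x^{5}}{5} + \frac{x^{4}}{2} + \frac{4 x^{3}}{3} + \frac{5 x^{2}}{2} + 2 x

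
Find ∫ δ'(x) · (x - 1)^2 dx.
2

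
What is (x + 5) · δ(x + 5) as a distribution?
0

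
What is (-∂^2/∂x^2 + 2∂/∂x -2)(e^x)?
- e^{x}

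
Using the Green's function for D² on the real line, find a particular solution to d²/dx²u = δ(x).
\frac{|x|}{2}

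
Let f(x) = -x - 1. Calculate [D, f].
-1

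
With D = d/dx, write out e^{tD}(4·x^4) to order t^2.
4 x^{2} \left(6 t^{2} + 4 t x + x^{2}\right)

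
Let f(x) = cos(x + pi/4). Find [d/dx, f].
- \sin{\left(x + \frac{\pi}{4} \right)}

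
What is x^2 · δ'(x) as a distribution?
0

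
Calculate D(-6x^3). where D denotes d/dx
- 18 x^{2}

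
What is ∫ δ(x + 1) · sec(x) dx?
\sec{\left(1 \right)}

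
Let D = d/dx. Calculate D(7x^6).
42 x^{5}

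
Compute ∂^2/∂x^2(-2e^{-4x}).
- 32 e^{- 4 x}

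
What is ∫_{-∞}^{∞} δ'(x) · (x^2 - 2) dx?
0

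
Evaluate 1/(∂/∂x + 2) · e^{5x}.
\frac{e^{5 x}}{7}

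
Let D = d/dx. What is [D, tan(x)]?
\frac{1}{\cos^{2}{\left(x \right)}}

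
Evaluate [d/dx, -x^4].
- 4 x^{3}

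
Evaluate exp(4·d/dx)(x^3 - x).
x^{3} + 12 x^{2} + 47 x + 60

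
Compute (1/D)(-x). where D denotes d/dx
- \frac{x^{2}}{2}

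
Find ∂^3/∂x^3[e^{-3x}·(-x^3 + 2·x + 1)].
3 \left(9 x^{3} - 27 x^{2} + 7\right) e^{- 3 x}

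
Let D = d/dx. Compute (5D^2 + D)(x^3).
3 x \left(x + 10\right)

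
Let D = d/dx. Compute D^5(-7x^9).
- 105840 x^{4}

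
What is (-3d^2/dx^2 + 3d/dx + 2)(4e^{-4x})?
- 232 e^{- 4 x}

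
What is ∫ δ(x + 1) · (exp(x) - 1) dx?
-1 + e^{-1}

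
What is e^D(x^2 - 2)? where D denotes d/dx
x^{2} + 2 x - 1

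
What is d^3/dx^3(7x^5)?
420 x^{2}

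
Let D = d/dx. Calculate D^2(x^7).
42 x^{5}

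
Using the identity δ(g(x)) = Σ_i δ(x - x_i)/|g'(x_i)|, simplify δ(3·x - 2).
\frac{\delta(x - 2/3)}{3}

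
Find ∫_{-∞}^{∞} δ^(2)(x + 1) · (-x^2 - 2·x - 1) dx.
-2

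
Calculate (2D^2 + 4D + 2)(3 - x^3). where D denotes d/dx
- 2 x^{3} - 12 x^{2} - 12 x + 6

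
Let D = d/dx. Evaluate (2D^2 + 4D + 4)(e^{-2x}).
4 e^{- 2 x}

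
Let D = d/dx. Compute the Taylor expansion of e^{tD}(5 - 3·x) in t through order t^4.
- 3 t - 3 x + 5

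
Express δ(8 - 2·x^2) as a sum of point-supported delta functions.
\frac{\delta(x - 2) + \delta(x + 2)}{8}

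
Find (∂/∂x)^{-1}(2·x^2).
\frac{2 x^{3}}{3}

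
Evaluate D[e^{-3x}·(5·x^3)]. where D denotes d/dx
15 x^{2} \left(1 - x\right) e^{- 3 x}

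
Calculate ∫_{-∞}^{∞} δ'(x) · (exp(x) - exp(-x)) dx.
-2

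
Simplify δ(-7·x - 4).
\frac{\delta(x + 4/7)}{7}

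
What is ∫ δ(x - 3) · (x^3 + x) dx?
30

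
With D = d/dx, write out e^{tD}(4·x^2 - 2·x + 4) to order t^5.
4 t^{2} + 2 t \left(4 x - 1\right) + 4 x^{2} - 2 x + 4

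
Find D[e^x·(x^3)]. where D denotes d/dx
x^{2} \left(x + 3\right) e^{x}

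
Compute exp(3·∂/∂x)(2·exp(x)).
2 e^{x + 3}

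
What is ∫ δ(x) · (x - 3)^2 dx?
9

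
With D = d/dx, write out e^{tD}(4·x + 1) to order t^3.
4 t + 4 x + 1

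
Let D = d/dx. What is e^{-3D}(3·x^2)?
3 x^{2} - 18 x + 27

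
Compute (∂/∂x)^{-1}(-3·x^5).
- \frac{x^{6}}{2}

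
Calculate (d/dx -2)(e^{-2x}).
- 4 e^{- 2 x}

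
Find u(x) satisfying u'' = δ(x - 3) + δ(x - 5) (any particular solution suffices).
\frac{|x - 3|}{2} + \frac{|x - 5|}{2}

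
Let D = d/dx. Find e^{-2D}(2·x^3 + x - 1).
2 x^{3} - 12 x^{2} + 25 x - 19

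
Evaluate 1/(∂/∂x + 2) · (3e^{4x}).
\frac{e^{4 x}}{2}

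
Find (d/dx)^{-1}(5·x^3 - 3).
\frac{5 x^{4}}{4} - 3 x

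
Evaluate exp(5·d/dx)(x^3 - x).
x^{3} + 15 x^{2} + 74 x + 120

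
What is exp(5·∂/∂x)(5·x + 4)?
5 x + 29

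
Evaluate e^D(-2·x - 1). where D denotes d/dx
- 2 x - 3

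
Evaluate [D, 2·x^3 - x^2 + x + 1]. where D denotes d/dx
6 x^{2} - 2 x + 1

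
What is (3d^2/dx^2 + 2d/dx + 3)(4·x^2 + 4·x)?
12 x^{2} + 28 x + 32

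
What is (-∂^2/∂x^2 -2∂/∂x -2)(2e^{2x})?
- 20 e^{2 x}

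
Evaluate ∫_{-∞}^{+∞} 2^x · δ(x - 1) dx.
2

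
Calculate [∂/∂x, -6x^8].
- 48 x^{7}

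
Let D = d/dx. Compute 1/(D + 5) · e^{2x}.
\frac{e^{2 x}}{7}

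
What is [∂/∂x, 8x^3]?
24 x^{2}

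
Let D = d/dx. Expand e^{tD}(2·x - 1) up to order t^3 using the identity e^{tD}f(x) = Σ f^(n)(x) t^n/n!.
2 t + 2 x - 1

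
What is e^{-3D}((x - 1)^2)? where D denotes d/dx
x^{2} - 8 x + 16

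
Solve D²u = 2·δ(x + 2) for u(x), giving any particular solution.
|x + 2|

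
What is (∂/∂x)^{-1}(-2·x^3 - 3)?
- \frac{x^{4}}{2} - 3 x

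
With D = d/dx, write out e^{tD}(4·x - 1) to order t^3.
4 t + 4 x - 1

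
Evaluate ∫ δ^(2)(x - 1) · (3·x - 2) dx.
0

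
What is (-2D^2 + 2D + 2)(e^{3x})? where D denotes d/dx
- 10 e^{3 x}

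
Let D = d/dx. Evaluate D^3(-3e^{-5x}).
375 e^{- 5 x}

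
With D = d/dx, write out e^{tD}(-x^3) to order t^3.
- t^{3} - 3 t^{2} x - 3 t x^{2} - x^{3}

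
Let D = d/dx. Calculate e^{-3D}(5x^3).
5 x^{3} - 45 x^{2} + 135 x - 135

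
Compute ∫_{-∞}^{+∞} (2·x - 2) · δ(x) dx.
-2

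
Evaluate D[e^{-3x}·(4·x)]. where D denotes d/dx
4 \left(1 - 3 x\right) e^{- 3 x}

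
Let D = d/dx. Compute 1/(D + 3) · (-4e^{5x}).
- \frac{e^{5 x}}{2}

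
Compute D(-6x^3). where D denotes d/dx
- 18 x^{2}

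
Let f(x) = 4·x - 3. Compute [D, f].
4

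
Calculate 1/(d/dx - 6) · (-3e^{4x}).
\frac{3 e^{4 x}}{2}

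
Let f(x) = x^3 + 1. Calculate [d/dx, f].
3 x^{2}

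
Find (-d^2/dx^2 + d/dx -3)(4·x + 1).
1 - 12 x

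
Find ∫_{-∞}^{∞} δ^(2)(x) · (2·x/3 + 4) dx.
0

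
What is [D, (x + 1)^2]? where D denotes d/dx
2 x + 2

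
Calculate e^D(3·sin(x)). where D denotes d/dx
3 \sin{\left(x + 1 \right)}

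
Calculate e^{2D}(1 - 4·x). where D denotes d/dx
- 4 x - 7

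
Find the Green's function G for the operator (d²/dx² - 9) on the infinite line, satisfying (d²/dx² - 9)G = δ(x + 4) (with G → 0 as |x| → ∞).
-\frac{e^{-3|x + 4|}}{6}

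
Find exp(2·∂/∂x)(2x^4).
2 x^{4} + 16 x^{3} + 48 x^{2} + 64 x + 32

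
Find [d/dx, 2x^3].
6 x^{2}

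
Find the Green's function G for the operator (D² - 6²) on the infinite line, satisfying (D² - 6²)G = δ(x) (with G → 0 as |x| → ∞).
-\frac{e^{-6|x|}}{12}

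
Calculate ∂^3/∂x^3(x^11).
990 x^{8}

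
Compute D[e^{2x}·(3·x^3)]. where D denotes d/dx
x^{2} \left(6 x + 9\right) e^{2 x}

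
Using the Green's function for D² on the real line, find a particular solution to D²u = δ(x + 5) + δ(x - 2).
\frac{|x + 5|}{2} + \frac{|x - 2|}{2}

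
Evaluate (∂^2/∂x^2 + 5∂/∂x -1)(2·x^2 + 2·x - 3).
- 2 x^{2} + 18 x + 17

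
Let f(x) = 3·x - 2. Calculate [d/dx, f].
3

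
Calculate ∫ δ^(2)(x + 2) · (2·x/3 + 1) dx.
0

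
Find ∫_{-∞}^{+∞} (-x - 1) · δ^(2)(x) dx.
0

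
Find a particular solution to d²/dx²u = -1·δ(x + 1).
-\frac{|x + 1|}{2}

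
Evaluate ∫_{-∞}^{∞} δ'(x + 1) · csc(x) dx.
\cot{\left(1 \right)} \csc{\left(1 \right)}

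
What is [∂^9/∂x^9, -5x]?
-45\frac{d^{8}}{dx^{8}}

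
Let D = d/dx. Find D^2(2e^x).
2 e^{x}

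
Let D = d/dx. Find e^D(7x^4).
7 x^{4} + 28 x^{3} + 42 x^{2} + 28 x + 7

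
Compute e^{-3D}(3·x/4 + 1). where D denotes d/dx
\frac{3 x}{4} - \frac{5}{4}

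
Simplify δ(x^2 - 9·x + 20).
\frac{\delta(x - 5) + \delta(x - 4)}{1}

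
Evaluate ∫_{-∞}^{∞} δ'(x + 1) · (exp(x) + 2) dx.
- \frac{1}{e}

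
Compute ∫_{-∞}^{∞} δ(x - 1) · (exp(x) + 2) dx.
2 + e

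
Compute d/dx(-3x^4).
- 12 x^{3}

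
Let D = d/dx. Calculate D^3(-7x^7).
- 1470 x^{4}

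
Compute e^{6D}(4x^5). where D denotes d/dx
4 x^{5} + 120 x^{4} + 1440 x^{3} + 8640 x^{2} + 25920 x + 31104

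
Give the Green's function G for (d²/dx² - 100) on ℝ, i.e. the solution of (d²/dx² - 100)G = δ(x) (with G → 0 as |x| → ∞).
-\frac{e^{-10|x|}}{20}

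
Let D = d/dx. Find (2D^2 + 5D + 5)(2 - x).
5 - 5 x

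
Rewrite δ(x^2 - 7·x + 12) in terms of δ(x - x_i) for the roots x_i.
\frac{\delta(x - 4) + \delta(x - 3)}{1}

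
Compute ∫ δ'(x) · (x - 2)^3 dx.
-12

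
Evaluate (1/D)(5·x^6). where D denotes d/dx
\frac{5 x^{7}}{7}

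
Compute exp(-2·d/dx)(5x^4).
5 x^{4} - 40 x^{3} + 120 x^{2} - 160 x + 80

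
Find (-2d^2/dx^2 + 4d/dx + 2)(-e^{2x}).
- 2 e^{2 x}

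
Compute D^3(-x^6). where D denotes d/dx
- 120 x^{3}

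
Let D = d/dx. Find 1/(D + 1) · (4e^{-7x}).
- \frac{2 e^{- 7 x}}{3}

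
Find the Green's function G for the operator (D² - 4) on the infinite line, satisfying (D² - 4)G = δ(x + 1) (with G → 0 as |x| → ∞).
-\frac{e^{-2|x + 1|}}{4}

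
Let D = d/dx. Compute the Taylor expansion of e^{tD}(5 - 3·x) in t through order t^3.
- 3 t - 3 x + 5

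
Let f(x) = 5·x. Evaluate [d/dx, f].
5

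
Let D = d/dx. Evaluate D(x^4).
4 x^{3}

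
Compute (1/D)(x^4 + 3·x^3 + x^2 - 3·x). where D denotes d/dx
\frac{x^{5}}{5} + \frac{3 x^{4}}{4} + \frac{x^{3}}{3} - \frac{3 x^{2}}{2}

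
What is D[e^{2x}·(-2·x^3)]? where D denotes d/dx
x^{2} \left(- 4 x - 6\right) e^{2 x}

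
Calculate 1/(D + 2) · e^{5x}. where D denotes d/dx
\frac{e^{5 x}}{7}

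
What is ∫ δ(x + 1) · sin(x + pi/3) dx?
\cos{\left(\frac{\pi}{6} + 1 \right)}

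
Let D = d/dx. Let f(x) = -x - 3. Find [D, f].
-1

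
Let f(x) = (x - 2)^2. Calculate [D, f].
2 x - 4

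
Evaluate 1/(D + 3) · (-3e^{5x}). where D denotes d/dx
- \frac{3 e^{5 x}}{8}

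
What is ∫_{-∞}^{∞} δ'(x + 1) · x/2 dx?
- \frac{1}{2}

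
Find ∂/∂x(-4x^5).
- 20 x^{4}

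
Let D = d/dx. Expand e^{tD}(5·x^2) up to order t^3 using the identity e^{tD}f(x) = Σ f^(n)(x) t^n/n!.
5 t^{2} + 10 t x + 5 x^{2}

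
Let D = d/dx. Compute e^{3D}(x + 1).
x + 4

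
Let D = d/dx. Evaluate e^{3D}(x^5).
x^{5} + 15 x^{4} + 90 x^{3} + 270 x^{2} + 405 x + 243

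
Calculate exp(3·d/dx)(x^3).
x^{3} + 9 x^{2} + 27 x + 27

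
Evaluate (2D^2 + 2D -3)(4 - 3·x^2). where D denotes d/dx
9 x^{2} - 12 x - 24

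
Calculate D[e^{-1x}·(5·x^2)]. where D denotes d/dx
5 x \left(2 - x\right) e^{- x}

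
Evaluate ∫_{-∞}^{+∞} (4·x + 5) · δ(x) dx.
5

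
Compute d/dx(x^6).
6 x^{5}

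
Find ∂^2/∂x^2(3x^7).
126 x^{5}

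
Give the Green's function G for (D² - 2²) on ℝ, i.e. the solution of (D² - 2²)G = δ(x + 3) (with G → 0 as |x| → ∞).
-\frac{e^{-2|x + 3|}}{4}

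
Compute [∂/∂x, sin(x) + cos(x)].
- \sin{\left(x \right)} + \cos{\left(x \right)}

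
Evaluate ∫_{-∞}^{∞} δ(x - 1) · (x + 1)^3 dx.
8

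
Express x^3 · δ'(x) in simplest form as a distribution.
0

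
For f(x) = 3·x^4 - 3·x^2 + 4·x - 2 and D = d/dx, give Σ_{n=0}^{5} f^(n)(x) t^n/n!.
3 t^{4} + 12 t^{3} x + t^{2} \left(18 x^{2} - 3\right) + 2 t \left(6 x^{3} - 3 x + 2\right) + 3 x^{4} - 3 x^{2} + 4 x - 2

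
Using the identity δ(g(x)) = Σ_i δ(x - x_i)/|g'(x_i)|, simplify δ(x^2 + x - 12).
\frac{\delta(x - 3) + \delta(x + 4)}{7}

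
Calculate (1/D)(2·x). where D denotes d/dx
x^{2}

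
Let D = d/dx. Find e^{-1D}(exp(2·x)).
e^{2 x - 2}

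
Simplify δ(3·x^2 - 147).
\frac{\delta(x - 7) + \delta(x + 7)}{42}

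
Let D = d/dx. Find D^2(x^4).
12 x^{2}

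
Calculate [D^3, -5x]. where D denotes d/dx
-15D^{2}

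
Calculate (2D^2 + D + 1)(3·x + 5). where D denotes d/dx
3 x + 8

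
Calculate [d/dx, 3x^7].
21 x^{6}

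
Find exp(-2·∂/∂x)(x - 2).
x - 4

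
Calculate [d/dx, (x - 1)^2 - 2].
2 x - 2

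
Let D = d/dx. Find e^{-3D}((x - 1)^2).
x^{2} - 8 x + 16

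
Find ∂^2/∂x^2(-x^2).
-2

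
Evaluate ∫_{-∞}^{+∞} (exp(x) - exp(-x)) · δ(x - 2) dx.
2 \sinh{\left(2 \right)}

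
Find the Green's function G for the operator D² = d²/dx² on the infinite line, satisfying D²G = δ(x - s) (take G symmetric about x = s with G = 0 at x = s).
\frac{|x - s|}{2}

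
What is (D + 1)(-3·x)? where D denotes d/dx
- 3 x - 3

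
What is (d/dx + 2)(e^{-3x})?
- e^{- 3 x}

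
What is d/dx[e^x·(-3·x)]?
3 \left(- x - 1\right) e^{x}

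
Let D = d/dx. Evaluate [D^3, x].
3D^{2}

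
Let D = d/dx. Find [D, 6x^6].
36 x^{5}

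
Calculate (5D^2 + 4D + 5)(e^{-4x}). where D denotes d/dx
69 e^{- 4 x}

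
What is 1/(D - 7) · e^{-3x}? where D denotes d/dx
- \frac{e^{- 3 x}}{10}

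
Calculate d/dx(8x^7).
56 x^{6}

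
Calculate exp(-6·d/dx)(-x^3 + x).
- x^{3} + 18 x^{2} - 107 x + 210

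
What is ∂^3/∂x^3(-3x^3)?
-18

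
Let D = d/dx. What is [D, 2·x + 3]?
2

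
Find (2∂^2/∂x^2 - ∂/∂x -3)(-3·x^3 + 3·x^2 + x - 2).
9 x^{3} - 45 x + 17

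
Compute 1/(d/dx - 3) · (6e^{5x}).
3 e^{5 x}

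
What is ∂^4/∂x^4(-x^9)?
- 3024 x^{5}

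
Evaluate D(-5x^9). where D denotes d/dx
- 45 x^{8}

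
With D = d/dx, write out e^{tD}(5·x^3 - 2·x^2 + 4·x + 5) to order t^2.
t^{2} \left(15 x - 2\right) + t \left(15 x^{2} - 4 x + 4\right) + 5 x^{3} - 2 x^{2} + 4 x + 5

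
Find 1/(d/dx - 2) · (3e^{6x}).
\frac{3 e^{6 x}}{4}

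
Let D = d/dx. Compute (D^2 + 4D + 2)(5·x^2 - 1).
10 x^{2} + 40 x + 8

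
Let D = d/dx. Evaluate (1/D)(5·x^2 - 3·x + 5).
\frac{5 x^{3}}{3} - \frac{3 x^{2}}{2} + 5 x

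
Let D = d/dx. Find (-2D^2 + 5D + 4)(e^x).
7 e^{x}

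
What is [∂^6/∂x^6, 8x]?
48\frac{d^{5}}{dx^{5}}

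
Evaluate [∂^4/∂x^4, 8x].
32\frac{d^{3}}{dx^{3}}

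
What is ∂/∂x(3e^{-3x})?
- 9 e^{- 3 x}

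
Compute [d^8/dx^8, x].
8\frac{d^{7}}{dx^{7}}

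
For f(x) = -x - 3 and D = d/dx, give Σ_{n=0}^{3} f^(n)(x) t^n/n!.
- t - x - 3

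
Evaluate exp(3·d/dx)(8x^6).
8 x^{6} + 144 x^{5} + 1080 x^{4} + 4320 x^{3} + 9720 x^{2} + 11664 x + 5832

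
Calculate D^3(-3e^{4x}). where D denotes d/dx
- 192 e^{4 x}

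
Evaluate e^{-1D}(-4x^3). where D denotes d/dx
- 4 x^{3} + 12 x^{2} - 12 x + 4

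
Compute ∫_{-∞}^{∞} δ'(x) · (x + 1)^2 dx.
-2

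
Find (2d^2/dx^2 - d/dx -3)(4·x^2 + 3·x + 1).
- 12 x^{2} - 17 x + 10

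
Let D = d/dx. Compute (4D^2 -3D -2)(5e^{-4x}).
370 e^{- 4 x}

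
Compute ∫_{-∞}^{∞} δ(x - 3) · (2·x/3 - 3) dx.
-1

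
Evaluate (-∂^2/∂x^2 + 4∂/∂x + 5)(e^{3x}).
8 e^{3 x}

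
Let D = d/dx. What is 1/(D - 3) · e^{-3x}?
- \frac{e^{- 3 x}}{6}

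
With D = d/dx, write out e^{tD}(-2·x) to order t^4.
- 2 t - 2 x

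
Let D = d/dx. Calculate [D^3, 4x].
12D^{2}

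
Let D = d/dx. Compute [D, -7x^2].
- 14 x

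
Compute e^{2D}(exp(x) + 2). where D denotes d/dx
e^{x + 2} + 2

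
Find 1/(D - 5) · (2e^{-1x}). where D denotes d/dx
- \frac{e^{- x}}{3}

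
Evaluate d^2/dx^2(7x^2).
14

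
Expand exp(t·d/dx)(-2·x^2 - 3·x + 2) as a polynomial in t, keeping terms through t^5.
- 2 t^{2} - t \left(4 x + 3\right) - 2 x^{2} - 3 x + 2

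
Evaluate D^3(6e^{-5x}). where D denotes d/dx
- 750 e^{- 5 x}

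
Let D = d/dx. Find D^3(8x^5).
480 x^{2}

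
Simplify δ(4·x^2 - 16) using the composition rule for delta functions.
\frac{\delta(x - 2) + \delta(x + 2)}{16}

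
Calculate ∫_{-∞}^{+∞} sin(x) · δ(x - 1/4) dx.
\sin{\left(\frac{1}{4} \right)}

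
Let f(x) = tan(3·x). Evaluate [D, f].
\frac{3}{\cos^{2}{\left(3 x \right)}}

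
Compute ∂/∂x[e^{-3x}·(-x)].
\left(3 x - 1\right) e^{- 3 x}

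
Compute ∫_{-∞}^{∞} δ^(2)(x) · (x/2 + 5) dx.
0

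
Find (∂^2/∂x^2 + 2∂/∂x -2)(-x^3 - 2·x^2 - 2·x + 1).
2 x^{3} - 2 x^{2} - 10 x - 10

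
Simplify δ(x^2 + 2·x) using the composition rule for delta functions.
\frac{\delta(x + 2) + \delta(x)}{2}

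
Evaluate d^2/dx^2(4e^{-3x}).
36 e^{- 3 x}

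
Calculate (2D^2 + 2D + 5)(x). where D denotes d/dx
5 x + 2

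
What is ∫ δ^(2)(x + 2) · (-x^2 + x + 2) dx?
-2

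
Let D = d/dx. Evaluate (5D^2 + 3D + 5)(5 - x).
22 - 5 x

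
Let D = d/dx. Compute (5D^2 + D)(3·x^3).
9 x \left(x + 10\right)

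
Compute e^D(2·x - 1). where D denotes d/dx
2 x + 1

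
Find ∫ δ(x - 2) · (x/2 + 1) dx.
2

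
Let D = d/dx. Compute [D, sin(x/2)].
\frac{\cos{\left(\frac{x}{2} \right)}}{2}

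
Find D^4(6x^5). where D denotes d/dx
720 x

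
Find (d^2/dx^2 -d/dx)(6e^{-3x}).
72 e^{- 3 x}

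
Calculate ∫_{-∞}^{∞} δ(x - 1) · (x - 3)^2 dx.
4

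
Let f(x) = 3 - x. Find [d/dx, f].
-1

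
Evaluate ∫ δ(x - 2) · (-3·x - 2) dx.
-8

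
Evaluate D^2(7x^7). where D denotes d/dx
294 x^{5}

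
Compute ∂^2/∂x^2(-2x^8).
- 112 x^{6}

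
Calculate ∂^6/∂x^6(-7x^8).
- 141120 x^{2}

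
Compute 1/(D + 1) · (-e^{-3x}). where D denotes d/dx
\frac{e^{- 3 x}}{2}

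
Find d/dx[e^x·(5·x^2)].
5 x \left(x + 2\right) e^{x}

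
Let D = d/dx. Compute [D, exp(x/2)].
\frac{e^{\frac{x}{2}}}{2}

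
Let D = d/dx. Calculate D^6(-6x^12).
- 3991680 x^{6}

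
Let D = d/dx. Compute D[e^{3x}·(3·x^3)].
9 x^{2} \left(x + 1\right) e^{3 x}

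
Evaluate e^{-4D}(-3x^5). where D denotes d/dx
- 3 x^{5} + 60 x^{4} - 480 x^{3} + 1920 x^{2} - 3840 x + 3072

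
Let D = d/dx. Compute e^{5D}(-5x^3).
- 5 x^{3} - 75 x^{2} - 375 x - 625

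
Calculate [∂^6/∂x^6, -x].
-6\frac{d^{5}}{dx^{5}}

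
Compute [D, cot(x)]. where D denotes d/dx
- \frac{1}{\sin^{2}{\left(x \right)}}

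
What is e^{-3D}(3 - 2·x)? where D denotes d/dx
9 - 2 x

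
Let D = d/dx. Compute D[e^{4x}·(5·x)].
\left(20 x + 5\right) e^{4 x}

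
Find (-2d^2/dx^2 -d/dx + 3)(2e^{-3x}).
- 24 e^{- 3 x}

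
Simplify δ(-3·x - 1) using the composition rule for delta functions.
\frac{\delta(x + 1/3)}{3}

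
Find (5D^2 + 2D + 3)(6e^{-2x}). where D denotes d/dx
114 e^{- 2 x}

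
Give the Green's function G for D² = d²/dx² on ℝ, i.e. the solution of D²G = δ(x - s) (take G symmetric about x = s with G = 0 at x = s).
\frac{|x - s|}{2}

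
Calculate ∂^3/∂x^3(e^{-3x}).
- 27 e^{- 3 x}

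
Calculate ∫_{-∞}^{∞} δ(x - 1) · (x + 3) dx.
4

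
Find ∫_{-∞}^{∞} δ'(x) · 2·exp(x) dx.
-2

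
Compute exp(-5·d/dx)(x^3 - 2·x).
x^{3} - 15 x^{2} + 73 x - 115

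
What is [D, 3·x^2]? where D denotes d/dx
6 x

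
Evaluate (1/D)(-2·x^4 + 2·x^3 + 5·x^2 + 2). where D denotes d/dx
- \frac{2 x^{5}}{5} + \frac{x^{4}}{2} + \frac{5 x^{3}}{3} + 2 x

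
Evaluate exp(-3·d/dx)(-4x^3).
- 4 x^{3} + 36 x^{2} - 108 x + 108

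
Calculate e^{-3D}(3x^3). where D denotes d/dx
3 x^{3} - 27 x^{2} + 81 x - 81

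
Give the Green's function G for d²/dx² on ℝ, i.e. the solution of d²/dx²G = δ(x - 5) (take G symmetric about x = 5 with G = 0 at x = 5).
\frac{|x - 5|}{2}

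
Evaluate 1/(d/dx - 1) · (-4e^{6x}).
- \frac{4 e^{6 x}}{5}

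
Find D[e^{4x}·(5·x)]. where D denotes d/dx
\left(20 x + 5\right) e^{4 x}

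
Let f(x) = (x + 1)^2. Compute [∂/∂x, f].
2 x + 2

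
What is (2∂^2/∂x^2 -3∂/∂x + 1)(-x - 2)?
1 - x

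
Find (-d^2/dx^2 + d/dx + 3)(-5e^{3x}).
15 e^{3 x}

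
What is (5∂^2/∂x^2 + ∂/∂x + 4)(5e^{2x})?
130 e^{2 x}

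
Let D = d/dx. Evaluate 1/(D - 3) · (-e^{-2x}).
\frac{e^{- 2 x}}{5}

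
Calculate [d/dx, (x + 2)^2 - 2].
2 x + 4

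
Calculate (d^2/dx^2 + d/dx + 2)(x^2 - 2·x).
2 x \left(x - 1\right)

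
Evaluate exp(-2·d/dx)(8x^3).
8 x^{3} - 48 x^{2} + 96 x - 64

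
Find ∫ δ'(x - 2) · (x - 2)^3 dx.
0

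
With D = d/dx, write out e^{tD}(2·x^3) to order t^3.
2 t^{3} + 6 t^{2} x + 6 t x^{2} + 2 x^{3}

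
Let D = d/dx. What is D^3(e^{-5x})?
- 125 e^{- 5 x}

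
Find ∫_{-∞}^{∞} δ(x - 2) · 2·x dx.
4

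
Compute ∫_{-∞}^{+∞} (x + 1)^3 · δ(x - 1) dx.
8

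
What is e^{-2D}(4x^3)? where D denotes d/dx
4 x^{3} - 24 x^{2} + 48 x - 32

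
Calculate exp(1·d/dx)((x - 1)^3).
x^{3}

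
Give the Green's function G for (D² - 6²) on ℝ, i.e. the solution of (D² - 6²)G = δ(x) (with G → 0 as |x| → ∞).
-\frac{e^{-6|x|}}{12}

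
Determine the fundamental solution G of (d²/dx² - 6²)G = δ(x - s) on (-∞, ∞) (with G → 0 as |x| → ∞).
-\frac{e^{-6|x-s|}}{12}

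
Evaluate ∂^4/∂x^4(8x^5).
960 x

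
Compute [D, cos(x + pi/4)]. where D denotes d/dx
- \sin{\left(x + \frac{\pi}{4} \right)}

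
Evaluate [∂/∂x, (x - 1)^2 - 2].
2 x - 2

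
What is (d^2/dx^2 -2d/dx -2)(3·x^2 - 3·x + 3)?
- 6 x^{2} - 6 x + 6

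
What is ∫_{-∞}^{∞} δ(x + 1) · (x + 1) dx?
0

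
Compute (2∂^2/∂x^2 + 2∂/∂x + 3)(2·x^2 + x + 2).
6 x^{2} + 11 x + 16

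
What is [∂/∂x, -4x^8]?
- 32 x^{7}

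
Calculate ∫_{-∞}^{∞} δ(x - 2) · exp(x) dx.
e^{2}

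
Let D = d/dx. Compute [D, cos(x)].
- \sin{\left(x \right)}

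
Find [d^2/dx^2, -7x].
-14\frac{d}{dx}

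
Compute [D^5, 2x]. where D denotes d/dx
10D^{4}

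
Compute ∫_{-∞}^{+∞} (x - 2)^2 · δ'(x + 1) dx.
6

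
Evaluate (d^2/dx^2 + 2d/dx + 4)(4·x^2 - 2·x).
16 x^{2} + 8 x + 4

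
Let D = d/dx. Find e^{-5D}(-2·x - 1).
9 - 2 x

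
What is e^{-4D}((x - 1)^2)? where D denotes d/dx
x^{2} - 10 x + 25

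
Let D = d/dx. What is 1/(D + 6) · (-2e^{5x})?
- \frac{2 e^{5 x}}{11}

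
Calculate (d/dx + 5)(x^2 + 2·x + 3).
5 x^{2} + 12 x + 17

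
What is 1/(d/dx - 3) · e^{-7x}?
- \frac{e^{- 7 x}}{10}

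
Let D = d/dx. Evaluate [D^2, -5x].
-10D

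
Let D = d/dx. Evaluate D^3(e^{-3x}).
- 27 e^{- 3 x}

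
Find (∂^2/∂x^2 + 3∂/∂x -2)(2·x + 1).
4 - 4 x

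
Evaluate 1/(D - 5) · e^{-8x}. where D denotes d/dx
- \frac{e^{- 8 x}}{13}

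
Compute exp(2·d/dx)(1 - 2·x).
- 2 x - 3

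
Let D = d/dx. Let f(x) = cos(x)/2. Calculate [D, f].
- \frac{\sin{\left(x \right)}}{2}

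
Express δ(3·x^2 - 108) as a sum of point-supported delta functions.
\frac{\delta(x - 6) + \delta(x + 6)}{36}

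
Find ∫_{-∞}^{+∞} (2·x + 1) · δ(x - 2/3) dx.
\frac{7}{3}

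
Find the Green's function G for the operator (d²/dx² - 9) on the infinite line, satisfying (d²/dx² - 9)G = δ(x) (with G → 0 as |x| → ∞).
-\frac{e^{-3|x|}}{6}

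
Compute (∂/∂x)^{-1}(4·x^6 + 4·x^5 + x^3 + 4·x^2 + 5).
\frac{4 x^{7}}{7} + \frac{2 x^{6}}{3} + \frac{x^{4}}{4} + \frac{4 x^{3}}{3} + 5 x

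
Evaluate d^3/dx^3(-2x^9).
- 1008 x^{6}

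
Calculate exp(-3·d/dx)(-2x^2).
- 2 x^{2} + 12 x - 18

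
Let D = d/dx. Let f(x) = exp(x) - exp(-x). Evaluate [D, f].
2 \cosh{\left(x \right)}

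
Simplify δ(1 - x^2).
\frac{\delta(x - 1) + \delta(x + 1)}{2}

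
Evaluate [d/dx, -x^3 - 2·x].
- 3 x^{2} - 2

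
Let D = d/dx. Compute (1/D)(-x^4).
- \frac{x^{5}}{5}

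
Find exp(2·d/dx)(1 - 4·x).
- 4 x - 7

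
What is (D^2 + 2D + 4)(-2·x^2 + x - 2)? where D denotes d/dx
- 8 x^{2} - 4 x - 10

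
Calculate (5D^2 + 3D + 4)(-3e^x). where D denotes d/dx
- 36 e^{x}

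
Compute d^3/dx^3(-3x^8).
- 1008 x^{5}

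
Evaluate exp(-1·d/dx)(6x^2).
6 x^{2} - 12 x + 6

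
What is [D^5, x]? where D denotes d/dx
5D^{4}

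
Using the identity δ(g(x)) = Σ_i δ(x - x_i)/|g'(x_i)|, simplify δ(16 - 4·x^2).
\frac{\delta(x - 2) + \delta(x + 2)}{16}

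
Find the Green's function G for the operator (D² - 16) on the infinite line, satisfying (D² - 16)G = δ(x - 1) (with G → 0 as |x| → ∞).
-\frac{e^{-4|x - 1|}}{8}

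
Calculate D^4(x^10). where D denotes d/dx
5040 x^{6}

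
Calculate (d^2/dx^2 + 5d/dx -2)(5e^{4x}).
170 e^{4 x}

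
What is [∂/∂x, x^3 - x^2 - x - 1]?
3 x^{2} - 2 x - 1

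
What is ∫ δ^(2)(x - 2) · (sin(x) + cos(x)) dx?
- \sin{\left(2 \right)} - \cos{\left(2 \right)}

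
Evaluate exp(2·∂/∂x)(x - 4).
x - 2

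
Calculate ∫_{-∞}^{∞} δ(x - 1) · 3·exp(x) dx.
3 e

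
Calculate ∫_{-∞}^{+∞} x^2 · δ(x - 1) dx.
1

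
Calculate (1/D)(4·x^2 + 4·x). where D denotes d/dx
\frac{4 x^{3}}{3} + 2 x^{2}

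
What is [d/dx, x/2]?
\frac{1}{2}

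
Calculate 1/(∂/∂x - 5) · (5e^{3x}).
- \frac{5 e^{3 x}}{2}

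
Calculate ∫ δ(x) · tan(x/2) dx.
0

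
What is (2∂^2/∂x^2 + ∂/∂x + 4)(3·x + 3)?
12 x + 15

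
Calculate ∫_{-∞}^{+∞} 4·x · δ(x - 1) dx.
4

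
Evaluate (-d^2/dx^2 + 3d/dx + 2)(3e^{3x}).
6 e^{3 x}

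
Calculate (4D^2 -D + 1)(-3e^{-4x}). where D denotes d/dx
- 207 e^{- 4 x}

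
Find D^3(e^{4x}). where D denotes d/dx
64 e^{4 x}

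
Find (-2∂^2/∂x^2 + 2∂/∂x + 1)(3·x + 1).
3 x + 7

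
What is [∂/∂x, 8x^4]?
32 x^{3}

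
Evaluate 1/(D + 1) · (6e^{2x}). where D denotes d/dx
2 e^{2 x}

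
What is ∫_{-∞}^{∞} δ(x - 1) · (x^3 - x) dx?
0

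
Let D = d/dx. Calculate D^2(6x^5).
120 x^{3}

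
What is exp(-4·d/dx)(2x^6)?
2 x^{6} - 48 x^{5} + 480 x^{4} - 2560 x^{3} + 7680 x^{2} - 12288 x + 8192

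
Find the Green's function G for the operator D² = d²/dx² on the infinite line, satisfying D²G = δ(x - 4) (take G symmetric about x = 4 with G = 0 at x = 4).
\frac{|x - 4|}{2}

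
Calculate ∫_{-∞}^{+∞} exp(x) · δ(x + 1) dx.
e^{-1}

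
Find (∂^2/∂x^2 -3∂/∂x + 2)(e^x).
0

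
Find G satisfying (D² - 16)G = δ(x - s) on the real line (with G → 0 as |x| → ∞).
-\frac{e^{-4|x-s|}}{8}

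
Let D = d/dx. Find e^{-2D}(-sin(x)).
- \sin{\left(x - 2 \right)}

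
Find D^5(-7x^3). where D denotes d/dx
0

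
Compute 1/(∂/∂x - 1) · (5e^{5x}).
\frac{5 e^{5 x}}{4}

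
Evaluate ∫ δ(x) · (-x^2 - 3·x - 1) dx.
-1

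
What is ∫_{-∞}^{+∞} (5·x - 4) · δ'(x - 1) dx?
-5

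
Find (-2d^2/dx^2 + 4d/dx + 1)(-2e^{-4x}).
94 e^{- 4 x}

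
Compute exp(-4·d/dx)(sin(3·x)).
\sin{\left(3 x - 12 \right)}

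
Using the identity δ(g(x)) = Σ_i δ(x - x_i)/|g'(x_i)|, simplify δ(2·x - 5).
\frac{\delta(x - 5/2)}{2}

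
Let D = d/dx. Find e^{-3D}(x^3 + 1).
x^{3} - 9 x^{2} + 27 x - 26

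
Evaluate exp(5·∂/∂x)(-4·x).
- 4 x - 20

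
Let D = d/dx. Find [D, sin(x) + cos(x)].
- \sin{\left(x \right)} + \cos{\left(x \right)}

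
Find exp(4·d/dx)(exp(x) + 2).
e^{x + 4} + 2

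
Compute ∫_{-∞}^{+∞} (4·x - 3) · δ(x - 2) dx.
5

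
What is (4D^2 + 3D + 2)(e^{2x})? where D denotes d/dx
24 e^{2 x}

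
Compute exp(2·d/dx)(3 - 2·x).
- 2 x - 1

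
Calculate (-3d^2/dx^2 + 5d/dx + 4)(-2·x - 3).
- 8 x - 22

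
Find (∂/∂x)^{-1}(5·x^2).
\frac{5 x^{3}}{3}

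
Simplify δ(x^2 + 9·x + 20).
\frac{\delta(x + 5) + \delta(x + 4)}{1}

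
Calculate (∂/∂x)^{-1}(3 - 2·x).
- x^{2} + 3 x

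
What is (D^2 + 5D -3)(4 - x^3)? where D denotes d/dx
3 x^{3} - 15 x^{2} - 6 x - 12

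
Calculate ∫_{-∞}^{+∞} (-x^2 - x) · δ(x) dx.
0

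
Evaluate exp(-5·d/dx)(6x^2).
6 x^{2} - 60 x + 150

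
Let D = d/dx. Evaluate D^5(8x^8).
53760 x^{3}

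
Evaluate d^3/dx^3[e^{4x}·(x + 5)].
\left(64 x + 368\right) e^{4 x}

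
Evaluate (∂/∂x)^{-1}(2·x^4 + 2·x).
\frac{2 x^{5}}{5} + x^{2}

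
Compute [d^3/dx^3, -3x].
-9\frac{d^{2}}{dx^{2}}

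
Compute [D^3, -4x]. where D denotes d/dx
-12D^{2}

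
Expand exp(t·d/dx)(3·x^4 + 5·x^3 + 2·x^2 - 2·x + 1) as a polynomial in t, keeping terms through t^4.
3 t^{4} + t^{3} \left(12 x + 5\right) + t^{2} \left(18 x^{2} + 15 x + 2\right) + t \left(12 x^{3} + 15 x^{2} + 4 x - 2\right) + 3 x^{4} + 5 x^{3} + 2 x^{2} - 2 x + 1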